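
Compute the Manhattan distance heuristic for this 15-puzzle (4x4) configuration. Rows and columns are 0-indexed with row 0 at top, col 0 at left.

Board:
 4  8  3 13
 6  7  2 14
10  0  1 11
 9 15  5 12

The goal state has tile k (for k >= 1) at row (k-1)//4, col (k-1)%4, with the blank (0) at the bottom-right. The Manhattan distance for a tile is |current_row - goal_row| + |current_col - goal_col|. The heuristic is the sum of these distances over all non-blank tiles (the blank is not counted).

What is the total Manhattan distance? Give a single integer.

Answer: 33

Derivation:
Tile 4: (0,0)->(0,3) = 3
Tile 8: (0,1)->(1,3) = 3
Tile 3: (0,2)->(0,2) = 0
Tile 13: (0,3)->(3,0) = 6
Tile 6: (1,0)->(1,1) = 1
Tile 7: (1,1)->(1,2) = 1
Tile 2: (1,2)->(0,1) = 2
Tile 14: (1,3)->(3,1) = 4
Tile 10: (2,0)->(2,1) = 1
Tile 1: (2,2)->(0,0) = 4
Tile 11: (2,3)->(2,2) = 1
Tile 9: (3,0)->(2,0) = 1
Tile 15: (3,1)->(3,2) = 1
Tile 5: (3,2)->(1,0) = 4
Tile 12: (3,3)->(2,3) = 1
Sum: 3 + 3 + 0 + 6 + 1 + 1 + 2 + 4 + 1 + 4 + 1 + 1 + 1 + 4 + 1 = 33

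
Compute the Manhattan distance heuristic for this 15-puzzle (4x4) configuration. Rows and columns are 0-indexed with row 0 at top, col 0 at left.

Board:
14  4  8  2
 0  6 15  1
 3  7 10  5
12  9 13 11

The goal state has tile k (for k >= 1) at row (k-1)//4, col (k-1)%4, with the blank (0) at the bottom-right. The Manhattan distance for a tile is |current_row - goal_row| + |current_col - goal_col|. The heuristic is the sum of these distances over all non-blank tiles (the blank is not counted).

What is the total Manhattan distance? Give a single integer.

Tile 14: at (0,0), goal (3,1), distance |0-3|+|0-1| = 4
Tile 4: at (0,1), goal (0,3), distance |0-0|+|1-3| = 2
Tile 8: at (0,2), goal (1,3), distance |0-1|+|2-3| = 2
Tile 2: at (0,3), goal (0,1), distance |0-0|+|3-1| = 2
Tile 6: at (1,1), goal (1,1), distance |1-1|+|1-1| = 0
Tile 15: at (1,2), goal (3,2), distance |1-3|+|2-2| = 2
Tile 1: at (1,3), goal (0,0), distance |1-0|+|3-0| = 4
Tile 3: at (2,0), goal (0,2), distance |2-0|+|0-2| = 4
Tile 7: at (2,1), goal (1,2), distance |2-1|+|1-2| = 2
Tile 10: at (2,2), goal (2,1), distance |2-2|+|2-1| = 1
Tile 5: at (2,3), goal (1,0), distance |2-1|+|3-0| = 4
Tile 12: at (3,0), goal (2,3), distance |3-2|+|0-3| = 4
Tile 9: at (3,1), goal (2,0), distance |3-2|+|1-0| = 2
Tile 13: at (3,2), goal (3,0), distance |3-3|+|2-0| = 2
Tile 11: at (3,3), goal (2,2), distance |3-2|+|3-2| = 2
Sum: 4 + 2 + 2 + 2 + 0 + 2 + 4 + 4 + 2 + 1 + 4 + 4 + 2 + 2 + 2 = 37

Answer: 37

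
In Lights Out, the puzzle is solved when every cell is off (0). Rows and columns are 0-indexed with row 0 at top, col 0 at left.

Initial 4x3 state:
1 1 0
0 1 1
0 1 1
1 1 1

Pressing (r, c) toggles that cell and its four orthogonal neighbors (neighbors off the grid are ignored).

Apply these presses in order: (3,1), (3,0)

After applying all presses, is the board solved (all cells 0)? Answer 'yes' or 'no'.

Answer: no

Derivation:
After press 1 at (3,1):
1 1 0
0 1 1
0 0 1
0 0 0

After press 2 at (3,0):
1 1 0
0 1 1
1 0 1
1 1 0

Lights still on: 8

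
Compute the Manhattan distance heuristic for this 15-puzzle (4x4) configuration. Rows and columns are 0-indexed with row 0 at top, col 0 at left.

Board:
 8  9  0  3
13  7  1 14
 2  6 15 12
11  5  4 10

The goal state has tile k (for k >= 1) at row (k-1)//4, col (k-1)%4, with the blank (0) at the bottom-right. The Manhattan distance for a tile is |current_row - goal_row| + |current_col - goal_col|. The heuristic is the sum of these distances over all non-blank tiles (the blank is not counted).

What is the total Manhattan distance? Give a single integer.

Answer: 36

Derivation:
Tile 8: (0,0)->(1,3) = 4
Tile 9: (0,1)->(2,0) = 3
Tile 3: (0,3)->(0,2) = 1
Tile 13: (1,0)->(3,0) = 2
Tile 7: (1,1)->(1,2) = 1
Tile 1: (1,2)->(0,0) = 3
Tile 14: (1,3)->(3,1) = 4
Tile 2: (2,0)->(0,1) = 3
Tile 6: (2,1)->(1,1) = 1
Tile 15: (2,2)->(3,2) = 1
Tile 12: (2,3)->(2,3) = 0
Tile 11: (3,0)->(2,2) = 3
Tile 5: (3,1)->(1,0) = 3
Tile 4: (3,2)->(0,3) = 4
Tile 10: (3,3)->(2,1) = 3
Sum: 4 + 3 + 1 + 2 + 1 + 3 + 4 + 3 + 1 + 1 + 0 + 3 + 3 + 4 + 3 = 36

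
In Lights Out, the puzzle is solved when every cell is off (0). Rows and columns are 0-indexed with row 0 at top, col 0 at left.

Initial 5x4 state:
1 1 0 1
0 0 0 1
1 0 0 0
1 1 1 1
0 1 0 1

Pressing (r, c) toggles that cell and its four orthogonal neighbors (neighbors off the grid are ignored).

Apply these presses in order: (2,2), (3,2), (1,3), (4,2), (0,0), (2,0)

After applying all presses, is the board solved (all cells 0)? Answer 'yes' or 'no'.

After press 1 at (2,2):
1 1 0 1
0 0 1 1
1 1 1 1
1 1 0 1
0 1 0 1

After press 2 at (3,2):
1 1 0 1
0 0 1 1
1 1 0 1
1 0 1 0
0 1 1 1

After press 3 at (1,3):
1 1 0 0
0 0 0 0
1 1 0 0
1 0 1 0
0 1 1 1

After press 4 at (4,2):
1 1 0 0
0 0 0 0
1 1 0 0
1 0 0 0
0 0 0 0

After press 5 at (0,0):
0 0 0 0
1 0 0 0
1 1 0 0
1 0 0 0
0 0 0 0

After press 6 at (2,0):
0 0 0 0
0 0 0 0
0 0 0 0
0 0 0 0
0 0 0 0

Lights still on: 0

Answer: yes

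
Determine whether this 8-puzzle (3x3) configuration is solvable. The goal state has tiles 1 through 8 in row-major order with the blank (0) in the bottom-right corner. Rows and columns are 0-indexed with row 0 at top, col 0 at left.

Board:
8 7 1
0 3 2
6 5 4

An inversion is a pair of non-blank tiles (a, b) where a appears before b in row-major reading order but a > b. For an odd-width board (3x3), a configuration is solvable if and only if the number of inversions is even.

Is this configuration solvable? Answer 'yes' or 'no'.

Inversions (pairs i<j in row-major order where tile[i] > tile[j] > 0): 17
17 is odd, so the puzzle is not solvable.

Answer: no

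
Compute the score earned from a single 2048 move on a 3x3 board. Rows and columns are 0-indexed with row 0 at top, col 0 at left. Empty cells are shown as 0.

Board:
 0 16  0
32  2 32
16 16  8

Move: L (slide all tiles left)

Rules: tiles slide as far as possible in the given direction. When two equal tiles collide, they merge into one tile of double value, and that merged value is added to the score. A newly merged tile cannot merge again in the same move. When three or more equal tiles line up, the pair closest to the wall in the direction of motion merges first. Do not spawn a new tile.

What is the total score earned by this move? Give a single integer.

Slide left:
row 0: [0, 16, 0] -> [16, 0, 0]  score +0 (running 0)
row 1: [32, 2, 32] -> [32, 2, 32]  score +0 (running 0)
row 2: [16, 16, 8] -> [32, 8, 0]  score +32 (running 32)
Board after move:
16  0  0
32  2 32
32  8  0

Answer: 32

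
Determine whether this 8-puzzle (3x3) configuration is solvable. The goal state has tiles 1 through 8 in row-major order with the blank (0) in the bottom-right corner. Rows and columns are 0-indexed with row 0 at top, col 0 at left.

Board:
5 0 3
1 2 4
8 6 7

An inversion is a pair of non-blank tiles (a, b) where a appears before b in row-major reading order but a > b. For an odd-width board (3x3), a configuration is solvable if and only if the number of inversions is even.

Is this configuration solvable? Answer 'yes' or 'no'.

Answer: yes

Derivation:
Inversions (pairs i<j in row-major order where tile[i] > tile[j] > 0): 8
8 is even, so the puzzle is solvable.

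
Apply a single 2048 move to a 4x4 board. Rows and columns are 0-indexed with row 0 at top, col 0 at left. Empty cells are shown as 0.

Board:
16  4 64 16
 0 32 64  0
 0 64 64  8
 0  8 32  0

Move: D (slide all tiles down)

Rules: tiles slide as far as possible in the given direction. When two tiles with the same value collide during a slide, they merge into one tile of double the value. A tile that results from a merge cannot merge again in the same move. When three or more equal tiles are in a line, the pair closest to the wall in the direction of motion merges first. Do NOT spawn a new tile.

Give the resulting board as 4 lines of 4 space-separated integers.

Answer:   0   4   0   0
  0  32  64   0
  0  64 128  16
 16   8  32   8

Derivation:
Slide down:
col 0: [16, 0, 0, 0] -> [0, 0, 0, 16]
col 1: [4, 32, 64, 8] -> [4, 32, 64, 8]
col 2: [64, 64, 64, 32] -> [0, 64, 128, 32]
col 3: [16, 0, 8, 0] -> [0, 0, 16, 8]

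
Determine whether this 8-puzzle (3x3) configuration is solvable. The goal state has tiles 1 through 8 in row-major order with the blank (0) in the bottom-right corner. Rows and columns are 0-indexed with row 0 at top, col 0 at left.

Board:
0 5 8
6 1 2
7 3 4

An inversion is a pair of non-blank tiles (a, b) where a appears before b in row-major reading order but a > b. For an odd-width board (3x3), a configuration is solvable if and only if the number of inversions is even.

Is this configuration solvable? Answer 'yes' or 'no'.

Inversions (pairs i<j in row-major order where tile[i] > tile[j] > 0): 16
16 is even, so the puzzle is solvable.

Answer: yes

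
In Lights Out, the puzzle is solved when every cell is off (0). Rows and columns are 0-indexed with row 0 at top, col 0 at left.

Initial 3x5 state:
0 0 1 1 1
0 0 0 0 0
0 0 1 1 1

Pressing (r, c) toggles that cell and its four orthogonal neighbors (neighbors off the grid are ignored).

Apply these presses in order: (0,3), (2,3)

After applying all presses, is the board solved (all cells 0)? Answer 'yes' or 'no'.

Answer: yes

Derivation:
After press 1 at (0,3):
0 0 0 0 0
0 0 0 1 0
0 0 1 1 1

After press 2 at (2,3):
0 0 0 0 0
0 0 0 0 0
0 0 0 0 0

Lights still on: 0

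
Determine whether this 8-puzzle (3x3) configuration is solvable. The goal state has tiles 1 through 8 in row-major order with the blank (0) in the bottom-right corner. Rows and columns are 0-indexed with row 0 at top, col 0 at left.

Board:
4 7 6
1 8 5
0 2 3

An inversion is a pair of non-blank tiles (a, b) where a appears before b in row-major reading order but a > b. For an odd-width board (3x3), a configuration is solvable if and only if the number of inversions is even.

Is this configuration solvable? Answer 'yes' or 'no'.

Answer: no

Derivation:
Inversions (pairs i<j in row-major order where tile[i] > tile[j] > 0): 17
17 is odd, so the puzzle is not solvable.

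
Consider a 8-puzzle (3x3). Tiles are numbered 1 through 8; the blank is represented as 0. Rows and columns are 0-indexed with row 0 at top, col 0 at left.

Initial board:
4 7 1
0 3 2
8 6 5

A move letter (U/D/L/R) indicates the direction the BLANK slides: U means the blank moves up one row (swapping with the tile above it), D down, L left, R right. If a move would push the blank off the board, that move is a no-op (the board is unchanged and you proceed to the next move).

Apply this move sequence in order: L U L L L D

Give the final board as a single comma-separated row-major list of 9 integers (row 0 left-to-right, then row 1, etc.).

Answer: 4, 7, 1, 0, 3, 2, 8, 6, 5

Derivation:
After move 1 (L):
4 7 1
0 3 2
8 6 5

After move 2 (U):
0 7 1
4 3 2
8 6 5

After move 3 (L):
0 7 1
4 3 2
8 6 5

After move 4 (L):
0 7 1
4 3 2
8 6 5

After move 5 (L):
0 7 1
4 3 2
8 6 5

After move 6 (D):
4 7 1
0 3 2
8 6 5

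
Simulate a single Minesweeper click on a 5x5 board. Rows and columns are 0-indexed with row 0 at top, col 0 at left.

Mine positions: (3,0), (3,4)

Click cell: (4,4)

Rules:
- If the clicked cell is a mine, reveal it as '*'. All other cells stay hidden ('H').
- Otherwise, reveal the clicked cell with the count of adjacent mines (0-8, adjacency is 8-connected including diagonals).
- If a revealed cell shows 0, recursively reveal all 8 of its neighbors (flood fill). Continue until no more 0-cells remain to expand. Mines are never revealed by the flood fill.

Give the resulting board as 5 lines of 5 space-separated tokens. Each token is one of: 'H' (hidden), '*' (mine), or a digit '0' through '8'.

H H H H H
H H H H H
H H H H H
H H H H H
H H H H 1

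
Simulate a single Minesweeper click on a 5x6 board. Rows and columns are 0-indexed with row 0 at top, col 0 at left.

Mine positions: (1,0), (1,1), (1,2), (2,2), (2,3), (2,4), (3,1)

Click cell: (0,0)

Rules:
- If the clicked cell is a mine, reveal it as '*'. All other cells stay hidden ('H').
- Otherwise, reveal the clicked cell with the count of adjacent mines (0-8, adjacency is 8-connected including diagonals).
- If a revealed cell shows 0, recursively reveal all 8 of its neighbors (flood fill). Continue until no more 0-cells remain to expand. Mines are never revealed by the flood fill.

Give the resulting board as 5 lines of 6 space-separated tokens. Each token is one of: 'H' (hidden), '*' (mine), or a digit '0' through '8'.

2 H H H H H
H H H H H H
H H H H H H
H H H H H H
H H H H H H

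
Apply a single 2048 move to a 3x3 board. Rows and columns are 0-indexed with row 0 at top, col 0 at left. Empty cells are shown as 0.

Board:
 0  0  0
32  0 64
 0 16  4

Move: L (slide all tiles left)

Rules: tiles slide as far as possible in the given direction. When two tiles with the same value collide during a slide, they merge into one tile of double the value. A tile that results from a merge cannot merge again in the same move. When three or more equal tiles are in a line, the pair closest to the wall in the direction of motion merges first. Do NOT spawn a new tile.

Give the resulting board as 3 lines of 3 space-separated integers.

Slide left:
row 0: [0, 0, 0] -> [0, 0, 0]
row 1: [32, 0, 64] -> [32, 64, 0]
row 2: [0, 16, 4] -> [16, 4, 0]

Answer:  0  0  0
32 64  0
16  4  0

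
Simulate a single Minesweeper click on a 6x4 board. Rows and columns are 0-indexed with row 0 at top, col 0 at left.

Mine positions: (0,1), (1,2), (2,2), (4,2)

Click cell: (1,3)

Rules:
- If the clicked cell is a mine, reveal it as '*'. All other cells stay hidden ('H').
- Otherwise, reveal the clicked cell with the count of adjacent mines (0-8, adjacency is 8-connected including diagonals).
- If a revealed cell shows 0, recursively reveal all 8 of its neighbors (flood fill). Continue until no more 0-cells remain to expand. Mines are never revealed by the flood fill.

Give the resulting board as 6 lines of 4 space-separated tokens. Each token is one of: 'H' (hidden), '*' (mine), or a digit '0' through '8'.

H H H H
H H H 2
H H H H
H H H H
H H H H
H H H H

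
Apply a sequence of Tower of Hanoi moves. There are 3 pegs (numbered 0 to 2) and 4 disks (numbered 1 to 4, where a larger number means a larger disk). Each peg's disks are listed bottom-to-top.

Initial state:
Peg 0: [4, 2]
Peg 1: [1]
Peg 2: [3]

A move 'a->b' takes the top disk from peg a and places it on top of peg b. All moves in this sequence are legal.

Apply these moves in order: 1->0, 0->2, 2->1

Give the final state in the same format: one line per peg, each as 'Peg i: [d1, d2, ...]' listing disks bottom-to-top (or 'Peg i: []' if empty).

Answer: Peg 0: [4, 2]
Peg 1: [1]
Peg 2: [3]

Derivation:
After move 1 (1->0):
Peg 0: [4, 2, 1]
Peg 1: []
Peg 2: [3]

After move 2 (0->2):
Peg 0: [4, 2]
Peg 1: []
Peg 2: [3, 1]

After move 3 (2->1):
Peg 0: [4, 2]
Peg 1: [1]
Peg 2: [3]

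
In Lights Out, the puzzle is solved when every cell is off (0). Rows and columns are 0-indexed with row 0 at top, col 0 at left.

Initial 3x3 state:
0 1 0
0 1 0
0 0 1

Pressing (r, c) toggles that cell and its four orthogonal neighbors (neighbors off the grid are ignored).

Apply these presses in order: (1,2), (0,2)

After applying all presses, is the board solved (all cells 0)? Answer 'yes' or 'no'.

After press 1 at (1,2):
0 1 1
0 0 1
0 0 0

After press 2 at (0,2):
0 0 0
0 0 0
0 0 0

Lights still on: 0

Answer: yes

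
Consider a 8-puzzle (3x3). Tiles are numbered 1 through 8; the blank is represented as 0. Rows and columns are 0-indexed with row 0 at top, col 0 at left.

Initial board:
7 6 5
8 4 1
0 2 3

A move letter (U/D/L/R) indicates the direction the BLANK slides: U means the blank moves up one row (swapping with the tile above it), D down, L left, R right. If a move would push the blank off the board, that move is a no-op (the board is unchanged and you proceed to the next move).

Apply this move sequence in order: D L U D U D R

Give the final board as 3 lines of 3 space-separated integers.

Answer: 7 6 5
8 4 1
2 0 3

Derivation:
After move 1 (D):
7 6 5
8 4 1
0 2 3

After move 2 (L):
7 6 5
8 4 1
0 2 3

After move 3 (U):
7 6 5
0 4 1
8 2 3

After move 4 (D):
7 6 5
8 4 1
0 2 3

After move 5 (U):
7 6 5
0 4 1
8 2 3

After move 6 (D):
7 6 5
8 4 1
0 2 3

After move 7 (R):
7 6 5
8 4 1
2 0 3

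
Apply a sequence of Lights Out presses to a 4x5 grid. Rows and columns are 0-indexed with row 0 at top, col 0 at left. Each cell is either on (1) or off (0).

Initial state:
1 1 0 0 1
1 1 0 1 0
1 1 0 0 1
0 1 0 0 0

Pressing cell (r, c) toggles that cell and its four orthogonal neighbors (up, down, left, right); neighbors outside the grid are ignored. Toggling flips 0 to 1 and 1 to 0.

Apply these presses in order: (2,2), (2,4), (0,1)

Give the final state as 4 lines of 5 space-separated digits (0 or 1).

Answer: 0 0 1 0 1
1 0 1 1 1
1 0 1 0 0
0 1 1 0 1

Derivation:
After press 1 at (2,2):
1 1 0 0 1
1 1 1 1 0
1 0 1 1 1
0 1 1 0 0

After press 2 at (2,4):
1 1 0 0 1
1 1 1 1 1
1 0 1 0 0
0 1 1 0 1

After press 3 at (0,1):
0 0 1 0 1
1 0 1 1 1
1 0 1 0 0
0 1 1 0 1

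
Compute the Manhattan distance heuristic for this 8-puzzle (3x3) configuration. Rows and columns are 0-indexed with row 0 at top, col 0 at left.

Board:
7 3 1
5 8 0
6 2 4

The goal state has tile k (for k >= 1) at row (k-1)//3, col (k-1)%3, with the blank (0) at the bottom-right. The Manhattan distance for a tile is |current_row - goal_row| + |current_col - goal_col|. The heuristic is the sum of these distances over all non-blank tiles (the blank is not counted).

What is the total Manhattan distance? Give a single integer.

Tile 7: (0,0)->(2,0) = 2
Tile 3: (0,1)->(0,2) = 1
Tile 1: (0,2)->(0,0) = 2
Tile 5: (1,0)->(1,1) = 1
Tile 8: (1,1)->(2,1) = 1
Tile 6: (2,0)->(1,2) = 3
Tile 2: (2,1)->(0,1) = 2
Tile 4: (2,2)->(1,0) = 3
Sum: 2 + 1 + 2 + 1 + 1 + 3 + 2 + 3 = 15

Answer: 15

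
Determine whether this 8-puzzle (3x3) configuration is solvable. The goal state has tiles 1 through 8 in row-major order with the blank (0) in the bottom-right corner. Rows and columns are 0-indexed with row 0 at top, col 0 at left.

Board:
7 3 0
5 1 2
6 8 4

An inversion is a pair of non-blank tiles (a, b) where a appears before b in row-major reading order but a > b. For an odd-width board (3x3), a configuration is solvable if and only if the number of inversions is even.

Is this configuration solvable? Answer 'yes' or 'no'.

Answer: no

Derivation:
Inversions (pairs i<j in row-major order where tile[i] > tile[j] > 0): 13
13 is odd, so the puzzle is not solvable.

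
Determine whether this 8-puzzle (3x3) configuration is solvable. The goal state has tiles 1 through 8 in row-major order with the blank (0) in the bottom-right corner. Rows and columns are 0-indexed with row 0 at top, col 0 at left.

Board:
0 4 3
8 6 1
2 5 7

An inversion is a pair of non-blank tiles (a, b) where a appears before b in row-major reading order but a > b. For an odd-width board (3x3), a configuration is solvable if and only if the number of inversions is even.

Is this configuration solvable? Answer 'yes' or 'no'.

Answer: no

Derivation:
Inversions (pairs i<j in row-major order where tile[i] > tile[j] > 0): 13
13 is odd, so the puzzle is not solvable.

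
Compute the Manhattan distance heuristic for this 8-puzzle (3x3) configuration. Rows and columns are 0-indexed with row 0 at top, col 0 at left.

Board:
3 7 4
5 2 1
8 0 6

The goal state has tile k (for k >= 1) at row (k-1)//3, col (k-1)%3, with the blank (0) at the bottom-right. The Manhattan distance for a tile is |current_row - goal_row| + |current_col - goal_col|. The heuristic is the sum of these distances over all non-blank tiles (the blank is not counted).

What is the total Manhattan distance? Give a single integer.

Answer: 15

Derivation:
Tile 3: at (0,0), goal (0,2), distance |0-0|+|0-2| = 2
Tile 7: at (0,1), goal (2,0), distance |0-2|+|1-0| = 3
Tile 4: at (0,2), goal (1,0), distance |0-1|+|2-0| = 3
Tile 5: at (1,0), goal (1,1), distance |1-1|+|0-1| = 1
Tile 2: at (1,1), goal (0,1), distance |1-0|+|1-1| = 1
Tile 1: at (1,2), goal (0,0), distance |1-0|+|2-0| = 3
Tile 8: at (2,0), goal (2,1), distance |2-2|+|0-1| = 1
Tile 6: at (2,2), goal (1,2), distance |2-1|+|2-2| = 1
Sum: 2 + 3 + 3 + 1 + 1 + 3 + 1 + 1 = 15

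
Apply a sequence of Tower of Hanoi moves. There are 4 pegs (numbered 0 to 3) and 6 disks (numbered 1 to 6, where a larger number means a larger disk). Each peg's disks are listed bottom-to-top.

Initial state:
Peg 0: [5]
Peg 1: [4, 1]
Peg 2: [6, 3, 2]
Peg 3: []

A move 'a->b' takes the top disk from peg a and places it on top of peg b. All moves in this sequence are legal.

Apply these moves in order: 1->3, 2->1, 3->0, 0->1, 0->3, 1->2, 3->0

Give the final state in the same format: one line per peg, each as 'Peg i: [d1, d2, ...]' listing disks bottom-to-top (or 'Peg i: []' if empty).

Answer: Peg 0: [5]
Peg 1: [4, 2]
Peg 2: [6, 3, 1]
Peg 3: []

Derivation:
After move 1 (1->3):
Peg 0: [5]
Peg 1: [4]
Peg 2: [6, 3, 2]
Peg 3: [1]

After move 2 (2->1):
Peg 0: [5]
Peg 1: [4, 2]
Peg 2: [6, 3]
Peg 3: [1]

After move 3 (3->0):
Peg 0: [5, 1]
Peg 1: [4, 2]
Peg 2: [6, 3]
Peg 3: []

After move 4 (0->1):
Peg 0: [5]
Peg 1: [4, 2, 1]
Peg 2: [6, 3]
Peg 3: []

After move 5 (0->3):
Peg 0: []
Peg 1: [4, 2, 1]
Peg 2: [6, 3]
Peg 3: [5]

After move 6 (1->2):
Peg 0: []
Peg 1: [4, 2]
Peg 2: [6, 3, 1]
Peg 3: [5]

After move 7 (3->0):
Peg 0: [5]
Peg 1: [4, 2]
Peg 2: [6, 3, 1]
Peg 3: []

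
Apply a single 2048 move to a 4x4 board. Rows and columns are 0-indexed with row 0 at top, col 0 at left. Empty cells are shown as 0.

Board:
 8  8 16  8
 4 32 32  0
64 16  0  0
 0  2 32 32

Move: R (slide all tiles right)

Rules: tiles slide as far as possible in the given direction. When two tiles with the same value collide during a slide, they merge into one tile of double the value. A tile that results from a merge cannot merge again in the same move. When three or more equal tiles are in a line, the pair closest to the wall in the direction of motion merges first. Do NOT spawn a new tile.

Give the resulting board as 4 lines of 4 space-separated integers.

Answer:  0 16 16  8
 0  0  4 64
 0  0 64 16
 0  0  2 64

Derivation:
Slide right:
row 0: [8, 8, 16, 8] -> [0, 16, 16, 8]
row 1: [4, 32, 32, 0] -> [0, 0, 4, 64]
row 2: [64, 16, 0, 0] -> [0, 0, 64, 16]
row 3: [0, 2, 32, 32] -> [0, 0, 2, 64]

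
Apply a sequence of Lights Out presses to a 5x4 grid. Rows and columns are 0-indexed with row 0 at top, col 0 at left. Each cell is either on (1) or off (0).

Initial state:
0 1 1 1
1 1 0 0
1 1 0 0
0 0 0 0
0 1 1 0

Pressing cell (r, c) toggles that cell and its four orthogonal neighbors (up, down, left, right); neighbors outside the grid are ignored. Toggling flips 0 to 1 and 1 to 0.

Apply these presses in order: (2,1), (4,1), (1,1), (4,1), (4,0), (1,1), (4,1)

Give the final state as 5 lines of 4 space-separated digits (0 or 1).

After press 1 at (2,1):
0 1 1 1
1 0 0 0
0 0 1 0
0 1 0 0
0 1 1 0

After press 2 at (4,1):
0 1 1 1
1 0 0 0
0 0 1 0
0 0 0 0
1 0 0 0

After press 3 at (1,1):
0 0 1 1
0 1 1 0
0 1 1 0
0 0 0 0
1 0 0 0

After press 4 at (4,1):
0 0 1 1
0 1 1 0
0 1 1 0
0 1 0 0
0 1 1 0

After press 5 at (4,0):
0 0 1 1
0 1 1 0
0 1 1 0
1 1 0 0
1 0 1 0

After press 6 at (1,1):
0 1 1 1
1 0 0 0
0 0 1 0
1 1 0 0
1 0 1 0

After press 7 at (4,1):
0 1 1 1
1 0 0 0
0 0 1 0
1 0 0 0
0 1 0 0

Answer: 0 1 1 1
1 0 0 0
0 0 1 0
1 0 0 0
0 1 0 0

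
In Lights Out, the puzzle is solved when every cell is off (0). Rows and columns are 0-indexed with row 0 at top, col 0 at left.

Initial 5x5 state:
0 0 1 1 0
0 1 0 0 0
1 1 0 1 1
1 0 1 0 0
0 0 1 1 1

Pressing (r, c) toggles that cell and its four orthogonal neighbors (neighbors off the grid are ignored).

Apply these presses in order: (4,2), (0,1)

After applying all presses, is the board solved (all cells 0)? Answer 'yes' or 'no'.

After press 1 at (4,2):
0 0 1 1 0
0 1 0 0 0
1 1 0 1 1
1 0 0 0 0
0 1 0 0 1

After press 2 at (0,1):
1 1 0 1 0
0 0 0 0 0
1 1 0 1 1
1 0 0 0 0
0 1 0 0 1

Lights still on: 10

Answer: no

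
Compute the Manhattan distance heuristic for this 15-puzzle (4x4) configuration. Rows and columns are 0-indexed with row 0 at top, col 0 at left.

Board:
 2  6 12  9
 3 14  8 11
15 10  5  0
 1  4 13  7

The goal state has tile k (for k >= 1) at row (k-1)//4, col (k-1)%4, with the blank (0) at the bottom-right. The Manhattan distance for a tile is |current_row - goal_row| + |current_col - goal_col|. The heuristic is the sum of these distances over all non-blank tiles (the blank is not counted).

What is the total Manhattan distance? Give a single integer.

Tile 2: at (0,0), goal (0,1), distance |0-0|+|0-1| = 1
Tile 6: at (0,1), goal (1,1), distance |0-1|+|1-1| = 1
Tile 12: at (0,2), goal (2,3), distance |0-2|+|2-3| = 3
Tile 9: at (0,3), goal (2,0), distance |0-2|+|3-0| = 5
Tile 3: at (1,0), goal (0,2), distance |1-0|+|0-2| = 3
Tile 14: at (1,1), goal (3,1), distance |1-3|+|1-1| = 2
Tile 8: at (1,2), goal (1,3), distance |1-1|+|2-3| = 1
Tile 11: at (1,3), goal (2,2), distance |1-2|+|3-2| = 2
Tile 15: at (2,0), goal (3,2), distance |2-3|+|0-2| = 3
Tile 10: at (2,1), goal (2,1), distance |2-2|+|1-1| = 0
Tile 5: at (2,2), goal (1,0), distance |2-1|+|2-0| = 3
Tile 1: at (3,0), goal (0,0), distance |3-0|+|0-0| = 3
Tile 4: at (3,1), goal (0,3), distance |3-0|+|1-3| = 5
Tile 13: at (3,2), goal (3,0), distance |3-3|+|2-0| = 2
Tile 7: at (3,3), goal (1,2), distance |3-1|+|3-2| = 3
Sum: 1 + 1 + 3 + 5 + 3 + 2 + 1 + 2 + 3 + 0 + 3 + 3 + 5 + 2 + 3 = 37

Answer: 37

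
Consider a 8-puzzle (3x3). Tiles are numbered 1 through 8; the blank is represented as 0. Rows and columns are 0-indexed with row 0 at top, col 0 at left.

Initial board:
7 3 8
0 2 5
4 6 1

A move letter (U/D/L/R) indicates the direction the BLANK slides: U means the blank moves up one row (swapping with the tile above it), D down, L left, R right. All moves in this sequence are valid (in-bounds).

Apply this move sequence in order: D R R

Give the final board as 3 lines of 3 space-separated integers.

Answer: 7 3 8
4 2 5
6 1 0

Derivation:
After move 1 (D):
7 3 8
4 2 5
0 6 1

After move 2 (R):
7 3 8
4 2 5
6 0 1

After move 3 (R):
7 3 8
4 2 5
6 1 0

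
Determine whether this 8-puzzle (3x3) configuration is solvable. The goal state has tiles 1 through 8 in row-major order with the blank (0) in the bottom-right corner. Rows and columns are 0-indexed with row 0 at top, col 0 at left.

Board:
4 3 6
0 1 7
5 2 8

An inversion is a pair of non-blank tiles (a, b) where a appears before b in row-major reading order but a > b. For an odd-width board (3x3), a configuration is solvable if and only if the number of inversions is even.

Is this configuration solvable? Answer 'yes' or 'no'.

Inversions (pairs i<j in row-major order where tile[i] > tile[j] > 0): 11
11 is odd, so the puzzle is not solvable.

Answer: no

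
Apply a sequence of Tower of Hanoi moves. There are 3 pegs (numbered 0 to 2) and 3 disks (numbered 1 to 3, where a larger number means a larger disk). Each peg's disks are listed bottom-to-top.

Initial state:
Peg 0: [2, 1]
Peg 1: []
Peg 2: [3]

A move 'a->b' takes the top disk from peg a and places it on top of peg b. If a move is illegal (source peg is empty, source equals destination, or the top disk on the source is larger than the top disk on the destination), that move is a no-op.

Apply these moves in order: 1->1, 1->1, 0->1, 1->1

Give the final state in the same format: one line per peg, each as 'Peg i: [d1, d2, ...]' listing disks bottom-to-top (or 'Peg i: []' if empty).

Answer: Peg 0: [2]
Peg 1: [1]
Peg 2: [3]

Derivation:
After move 1 (1->1):
Peg 0: [2, 1]
Peg 1: []
Peg 2: [3]

After move 2 (1->1):
Peg 0: [2, 1]
Peg 1: []
Peg 2: [3]

After move 3 (0->1):
Peg 0: [2]
Peg 1: [1]
Peg 2: [3]

After move 4 (1->1):
Peg 0: [2]
Peg 1: [1]
Peg 2: [3]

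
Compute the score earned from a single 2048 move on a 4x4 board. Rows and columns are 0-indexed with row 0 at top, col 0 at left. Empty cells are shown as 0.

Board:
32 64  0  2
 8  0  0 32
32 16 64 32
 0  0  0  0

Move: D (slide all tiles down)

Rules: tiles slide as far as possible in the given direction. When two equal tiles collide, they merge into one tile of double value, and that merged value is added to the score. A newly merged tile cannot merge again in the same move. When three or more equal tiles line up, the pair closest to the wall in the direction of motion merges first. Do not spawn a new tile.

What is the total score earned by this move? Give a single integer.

Slide down:
col 0: [32, 8, 32, 0] -> [0, 32, 8, 32]  score +0 (running 0)
col 1: [64, 0, 16, 0] -> [0, 0, 64, 16]  score +0 (running 0)
col 2: [0, 0, 64, 0] -> [0, 0, 0, 64]  score +0 (running 0)
col 3: [2, 32, 32, 0] -> [0, 0, 2, 64]  score +64 (running 64)
Board after move:
 0  0  0  0
32  0  0  0
 8 64  0  2
32 16 64 64

Answer: 64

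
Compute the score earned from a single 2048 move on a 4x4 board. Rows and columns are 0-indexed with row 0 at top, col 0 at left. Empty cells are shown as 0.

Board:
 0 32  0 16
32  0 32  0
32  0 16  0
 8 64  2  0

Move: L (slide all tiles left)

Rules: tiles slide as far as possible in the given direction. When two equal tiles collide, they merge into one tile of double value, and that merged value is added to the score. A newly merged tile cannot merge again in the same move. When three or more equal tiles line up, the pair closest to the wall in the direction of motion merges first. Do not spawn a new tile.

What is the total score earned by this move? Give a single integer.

Slide left:
row 0: [0, 32, 0, 16] -> [32, 16, 0, 0]  score +0 (running 0)
row 1: [32, 0, 32, 0] -> [64, 0, 0, 0]  score +64 (running 64)
row 2: [32, 0, 16, 0] -> [32, 16, 0, 0]  score +0 (running 64)
row 3: [8, 64, 2, 0] -> [8, 64, 2, 0]  score +0 (running 64)
Board after move:
32 16  0  0
64  0  0  0
32 16  0  0
 8 64  2  0

Answer: 64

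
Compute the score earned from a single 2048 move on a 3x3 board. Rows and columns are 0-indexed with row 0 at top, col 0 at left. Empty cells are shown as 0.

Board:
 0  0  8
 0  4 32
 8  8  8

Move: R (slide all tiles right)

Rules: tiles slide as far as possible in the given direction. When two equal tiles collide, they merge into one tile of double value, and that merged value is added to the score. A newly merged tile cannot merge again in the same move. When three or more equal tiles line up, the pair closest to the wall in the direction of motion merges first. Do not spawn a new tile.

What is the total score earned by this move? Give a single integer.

Slide right:
row 0: [0, 0, 8] -> [0, 0, 8]  score +0 (running 0)
row 1: [0, 4, 32] -> [0, 4, 32]  score +0 (running 0)
row 2: [8, 8, 8] -> [0, 8, 16]  score +16 (running 16)
Board after move:
 0  0  8
 0  4 32
 0  8 16

Answer: 16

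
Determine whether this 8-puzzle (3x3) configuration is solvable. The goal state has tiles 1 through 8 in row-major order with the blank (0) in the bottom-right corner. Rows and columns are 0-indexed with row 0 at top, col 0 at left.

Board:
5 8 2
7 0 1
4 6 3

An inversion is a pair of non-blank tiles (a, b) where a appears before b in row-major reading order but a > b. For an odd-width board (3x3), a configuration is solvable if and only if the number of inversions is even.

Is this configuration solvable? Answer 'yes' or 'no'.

Answer: no

Derivation:
Inversions (pairs i<j in row-major order where tile[i] > tile[j] > 0): 17
17 is odd, so the puzzle is not solvable.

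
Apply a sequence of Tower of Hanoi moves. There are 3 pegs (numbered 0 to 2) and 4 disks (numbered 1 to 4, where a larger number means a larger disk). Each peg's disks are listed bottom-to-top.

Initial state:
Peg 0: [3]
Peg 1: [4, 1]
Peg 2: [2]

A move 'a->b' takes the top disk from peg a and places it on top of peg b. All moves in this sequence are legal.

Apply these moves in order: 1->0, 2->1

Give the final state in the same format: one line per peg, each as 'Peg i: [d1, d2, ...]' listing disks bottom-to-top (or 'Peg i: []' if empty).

After move 1 (1->0):
Peg 0: [3, 1]
Peg 1: [4]
Peg 2: [2]

After move 2 (2->1):
Peg 0: [3, 1]
Peg 1: [4, 2]
Peg 2: []

Answer: Peg 0: [3, 1]
Peg 1: [4, 2]
Peg 2: []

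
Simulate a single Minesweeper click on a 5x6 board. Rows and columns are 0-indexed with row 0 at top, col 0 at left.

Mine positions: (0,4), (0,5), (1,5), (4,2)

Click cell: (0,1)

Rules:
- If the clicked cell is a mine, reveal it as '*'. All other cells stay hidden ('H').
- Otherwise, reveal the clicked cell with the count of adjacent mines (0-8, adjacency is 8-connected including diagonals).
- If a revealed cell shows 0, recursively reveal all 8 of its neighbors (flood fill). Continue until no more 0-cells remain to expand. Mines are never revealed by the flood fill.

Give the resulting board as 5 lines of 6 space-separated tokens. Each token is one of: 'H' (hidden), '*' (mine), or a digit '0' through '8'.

0 0 0 1 H H
0 0 0 1 3 H
0 0 0 0 1 1
0 1 1 1 0 0
0 1 H 1 0 0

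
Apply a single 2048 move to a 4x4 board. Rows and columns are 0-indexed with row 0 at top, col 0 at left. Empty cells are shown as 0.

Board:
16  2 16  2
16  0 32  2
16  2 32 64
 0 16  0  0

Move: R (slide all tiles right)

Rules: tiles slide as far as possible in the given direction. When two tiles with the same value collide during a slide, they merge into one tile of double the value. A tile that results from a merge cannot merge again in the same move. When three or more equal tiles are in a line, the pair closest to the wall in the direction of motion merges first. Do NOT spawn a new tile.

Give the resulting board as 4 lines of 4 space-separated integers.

Slide right:
row 0: [16, 2, 16, 2] -> [16, 2, 16, 2]
row 1: [16, 0, 32, 2] -> [0, 16, 32, 2]
row 2: [16, 2, 32, 64] -> [16, 2, 32, 64]
row 3: [0, 16, 0, 0] -> [0, 0, 0, 16]

Answer: 16  2 16  2
 0 16 32  2
16  2 32 64
 0  0  0 16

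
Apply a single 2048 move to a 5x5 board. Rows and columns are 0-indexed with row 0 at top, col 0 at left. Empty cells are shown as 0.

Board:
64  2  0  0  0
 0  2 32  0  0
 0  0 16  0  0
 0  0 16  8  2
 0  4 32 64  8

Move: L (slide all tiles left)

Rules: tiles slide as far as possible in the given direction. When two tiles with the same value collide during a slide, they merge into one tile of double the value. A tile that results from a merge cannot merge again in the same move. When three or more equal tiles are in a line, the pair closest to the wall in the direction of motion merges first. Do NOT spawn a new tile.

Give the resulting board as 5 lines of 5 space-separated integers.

Slide left:
row 0: [64, 2, 0, 0, 0] -> [64, 2, 0, 0, 0]
row 1: [0, 2, 32, 0, 0] -> [2, 32, 0, 0, 0]
row 2: [0, 0, 16, 0, 0] -> [16, 0, 0, 0, 0]
row 3: [0, 0, 16, 8, 2] -> [16, 8, 2, 0, 0]
row 4: [0, 4, 32, 64, 8] -> [4, 32, 64, 8, 0]

Answer: 64  2  0  0  0
 2 32  0  0  0
16  0  0  0  0
16  8  2  0  0
 4 32 64  8  0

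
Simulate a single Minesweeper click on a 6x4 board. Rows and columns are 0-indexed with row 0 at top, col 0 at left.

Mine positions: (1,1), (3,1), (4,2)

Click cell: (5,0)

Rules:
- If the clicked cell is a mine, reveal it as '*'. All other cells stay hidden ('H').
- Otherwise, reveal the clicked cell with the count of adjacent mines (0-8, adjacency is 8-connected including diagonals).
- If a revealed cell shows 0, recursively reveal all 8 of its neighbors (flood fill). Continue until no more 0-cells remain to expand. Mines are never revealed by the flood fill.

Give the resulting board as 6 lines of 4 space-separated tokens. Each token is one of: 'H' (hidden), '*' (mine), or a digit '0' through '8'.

H H H H
H H H H
H H H H
H H H H
1 2 H H
0 1 H H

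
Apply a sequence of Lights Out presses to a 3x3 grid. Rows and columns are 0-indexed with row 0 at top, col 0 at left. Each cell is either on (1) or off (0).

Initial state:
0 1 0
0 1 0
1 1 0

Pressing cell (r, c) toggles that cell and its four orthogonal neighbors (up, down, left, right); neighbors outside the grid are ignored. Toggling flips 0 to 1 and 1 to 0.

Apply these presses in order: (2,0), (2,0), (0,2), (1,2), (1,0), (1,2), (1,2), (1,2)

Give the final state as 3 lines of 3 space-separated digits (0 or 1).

Answer: 1 0 1
1 0 1
0 1 0

Derivation:
After press 1 at (2,0):
0 1 0
1 1 0
0 0 0

After press 2 at (2,0):
0 1 0
0 1 0
1 1 0

After press 3 at (0,2):
0 0 1
0 1 1
1 1 0

After press 4 at (1,2):
0 0 0
0 0 0
1 1 1

After press 5 at (1,0):
1 0 0
1 1 0
0 1 1

After press 6 at (1,2):
1 0 1
1 0 1
0 1 0

After press 7 at (1,2):
1 0 0
1 1 0
0 1 1

After press 8 at (1,2):
1 0 1
1 0 1
0 1 0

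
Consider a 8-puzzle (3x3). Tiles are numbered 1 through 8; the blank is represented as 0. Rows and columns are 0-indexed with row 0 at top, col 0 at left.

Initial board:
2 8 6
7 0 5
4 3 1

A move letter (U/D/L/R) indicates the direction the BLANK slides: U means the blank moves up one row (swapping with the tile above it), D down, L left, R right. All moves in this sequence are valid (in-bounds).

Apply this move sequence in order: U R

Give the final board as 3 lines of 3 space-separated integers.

After move 1 (U):
2 0 6
7 8 5
4 3 1

After move 2 (R):
2 6 0
7 8 5
4 3 1

Answer: 2 6 0
7 8 5
4 3 1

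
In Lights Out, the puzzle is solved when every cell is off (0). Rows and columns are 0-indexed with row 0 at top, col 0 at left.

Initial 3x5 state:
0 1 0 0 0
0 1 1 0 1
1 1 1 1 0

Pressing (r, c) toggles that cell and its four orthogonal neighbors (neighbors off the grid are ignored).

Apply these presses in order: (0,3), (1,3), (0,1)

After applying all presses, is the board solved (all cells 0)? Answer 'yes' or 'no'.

After press 1 at (0,3):
0 1 1 1 1
0 1 1 1 1
1 1 1 1 0

After press 2 at (1,3):
0 1 1 0 1
0 1 0 0 0
1 1 1 0 0

After press 3 at (0,1):
1 0 0 0 1
0 0 0 0 0
1 1 1 0 0

Lights still on: 5

Answer: no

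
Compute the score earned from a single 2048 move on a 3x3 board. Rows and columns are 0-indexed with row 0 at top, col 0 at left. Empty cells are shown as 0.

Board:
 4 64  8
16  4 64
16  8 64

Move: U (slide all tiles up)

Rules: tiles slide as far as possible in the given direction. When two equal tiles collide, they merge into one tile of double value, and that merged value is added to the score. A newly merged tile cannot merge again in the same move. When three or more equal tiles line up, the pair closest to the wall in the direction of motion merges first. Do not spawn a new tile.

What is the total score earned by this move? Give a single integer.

Slide up:
col 0: [4, 16, 16] -> [4, 32, 0]  score +32 (running 32)
col 1: [64, 4, 8] -> [64, 4, 8]  score +0 (running 32)
col 2: [8, 64, 64] -> [8, 128, 0]  score +128 (running 160)
Board after move:
  4  64   8
 32   4 128
  0   8   0

Answer: 160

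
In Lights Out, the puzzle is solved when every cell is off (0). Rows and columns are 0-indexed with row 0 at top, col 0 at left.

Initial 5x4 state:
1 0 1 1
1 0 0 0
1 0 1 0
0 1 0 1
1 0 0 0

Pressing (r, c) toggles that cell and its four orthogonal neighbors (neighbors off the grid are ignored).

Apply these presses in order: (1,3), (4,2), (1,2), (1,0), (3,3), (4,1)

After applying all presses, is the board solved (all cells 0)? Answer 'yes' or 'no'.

Answer: yes

Derivation:
After press 1 at (1,3):
1 0 1 0
1 0 1 1
1 0 1 1
0 1 0 1
1 0 0 0

After press 2 at (4,2):
1 0 1 0
1 0 1 1
1 0 1 1
0 1 1 1
1 1 1 1

After press 3 at (1,2):
1 0 0 0
1 1 0 0
1 0 0 1
0 1 1 1
1 1 1 1

After press 4 at (1,0):
0 0 0 0
0 0 0 0
0 0 0 1
0 1 1 1
1 1 1 1

After press 5 at (3,3):
0 0 0 0
0 0 0 0
0 0 0 0
0 1 0 0
1 1 1 0

After press 6 at (4,1):
0 0 0 0
0 0 0 0
0 0 0 0
0 0 0 0
0 0 0 0

Lights still on: 0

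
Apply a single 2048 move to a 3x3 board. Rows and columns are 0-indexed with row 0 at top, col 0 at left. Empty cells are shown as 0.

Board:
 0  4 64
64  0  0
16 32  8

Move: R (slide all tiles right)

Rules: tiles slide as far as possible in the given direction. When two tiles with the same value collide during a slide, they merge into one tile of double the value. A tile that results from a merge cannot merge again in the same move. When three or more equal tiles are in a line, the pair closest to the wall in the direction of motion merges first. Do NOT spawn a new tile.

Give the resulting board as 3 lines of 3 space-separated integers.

Answer:  0  4 64
 0  0 64
16 32  8

Derivation:
Slide right:
row 0: [0, 4, 64] -> [0, 4, 64]
row 1: [64, 0, 0] -> [0, 0, 64]
row 2: [16, 32, 8] -> [16, 32, 8]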